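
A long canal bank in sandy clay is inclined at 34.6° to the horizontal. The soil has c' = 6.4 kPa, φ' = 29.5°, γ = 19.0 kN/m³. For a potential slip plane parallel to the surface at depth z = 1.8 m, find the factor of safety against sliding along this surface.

FS = 1.22

For an infinite slope with a slip plane parallel to the surface (no pore pressure): FS = [c' + γz cos²β tanφ'] / [γz sinβ cosβ].
γz = 19.0·1.8 = 34.20 kN/m²
Numerator = 6.4 + 34.20·cos²34.6°·tan29.5° = 6.4 + 34.20·0.6776·0.5658 = 19.510 kPa
Denominator = 34.20·sin34.6°·cos34.6° = 34.20·0.5678·0.8231 = 15.986 kPa
FS = 19.510 / 15.986 = 1.220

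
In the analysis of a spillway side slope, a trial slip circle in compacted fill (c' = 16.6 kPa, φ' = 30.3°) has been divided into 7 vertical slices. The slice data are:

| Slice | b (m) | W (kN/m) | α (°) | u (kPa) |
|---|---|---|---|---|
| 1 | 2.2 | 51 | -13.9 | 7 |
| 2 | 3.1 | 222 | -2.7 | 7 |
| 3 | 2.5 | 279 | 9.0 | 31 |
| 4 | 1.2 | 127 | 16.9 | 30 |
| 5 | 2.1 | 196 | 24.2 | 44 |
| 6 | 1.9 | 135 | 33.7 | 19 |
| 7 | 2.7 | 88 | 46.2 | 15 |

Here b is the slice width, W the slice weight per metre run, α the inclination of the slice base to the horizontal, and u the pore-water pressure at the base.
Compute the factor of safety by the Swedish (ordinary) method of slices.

FS = 2.46

Ordinary method of slices: FS = Σ[c'·Δl_i + (W_i cosα_i − u_i·Δl_i)·tanφ'] / Σ W_i sinα_i, with Δl_i = b_i / cosα_i.
Slice 1: Δl = 2.2/cos(-13.9°) = 2.266 m; N'_1 = 51·cos(-13.9°) − 7·2.266 = 33.6; c'Δl = 37.62; W sinα = -12.3
Slice 2: Δl = 3.1/cos(-2.7°) = 3.103 m; N'_2 = 222·cos(-2.7°) − 7·3.103 = 200.0; c'Δl = 51.52; W sinα = -10.5
Slice 3: Δl = 2.5/cos9.0° = 2.531 m; N'_3 = 279·cos9.0° − 31·2.531 = 197.1; c'Δl = 42.02; W sinα = 43.6
Slice 4: Δl = 1.2/cos16.9° = 1.254 m; N'_4 = 127·cos16.9° − 30·1.254 = 83.9; c'Δl = 20.82; W sinα = 36.9
Slice 5: Δl = 2.1/cos24.2° = 2.302 m; N'_5 = 196·cos24.2° − 44·2.302 = 77.5; c'Δl = 38.22; W sinα = 80.3
Slice 6: Δl = 1.9/cos33.7° = 2.284 m; N'_6 = 135·cos33.7° − 19·2.284 = 68.9; c'Δl = 37.91; W sinα = 74.9
Slice 7: Δl = 2.7/cos46.2° = 3.901 m; N'_7 = 88·cos46.2° − 15·3.901 = 2.4; c'Δl = 64.76; W sinα = 63.5
Σc'Δl = 292.9 kN/m; ΣN' = 663.5 kN/m; ΣW sinα = 276.6 kN/m
Resisting = 292.9 + 663.5·tan30.3° = 292.9 + 387.7 = 680.5 kN/m
FS = 680.5 / 276.6 = 2.460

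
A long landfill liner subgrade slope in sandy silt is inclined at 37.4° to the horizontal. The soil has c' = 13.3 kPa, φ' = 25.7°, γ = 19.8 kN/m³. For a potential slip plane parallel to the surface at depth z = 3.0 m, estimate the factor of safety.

FS = 1.09

For an infinite slope with a slip plane parallel to the surface (no pore pressure): FS = [c' + γz cos²β tanφ'] / [γz sinβ cosβ].
γz = 19.8·3.0 = 59.40 kN/m²
Numerator = 13.3 + 59.40·cos²37.4°·tan25.7° = 13.3 + 59.40·0.6311·0.4813 = 31.341 kPa
Denominator = 59.40·sin37.4°·cos37.4° = 59.40·0.6074·0.7944 = 28.661 kPa
FS = 31.341 / 28.661 = 1.094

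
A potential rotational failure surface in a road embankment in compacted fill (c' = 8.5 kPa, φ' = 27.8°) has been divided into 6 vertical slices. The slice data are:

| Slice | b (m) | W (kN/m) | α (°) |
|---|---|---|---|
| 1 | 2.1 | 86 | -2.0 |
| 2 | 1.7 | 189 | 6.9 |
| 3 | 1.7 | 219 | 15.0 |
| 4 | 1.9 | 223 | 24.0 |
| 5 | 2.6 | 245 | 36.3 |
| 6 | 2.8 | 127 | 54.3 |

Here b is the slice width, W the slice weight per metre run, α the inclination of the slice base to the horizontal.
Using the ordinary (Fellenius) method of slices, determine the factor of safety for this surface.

FS = 1.54

Ordinary method of slices: FS = Σ[c'·Δl_i + (W_i cosα_i)·tanφ'] / Σ W_i sinα_i, with Δl_i = b_i / cosα_i.
Slice 1: Δl = 2.1/cos(-2.0°) = 2.101 m; N'_1 = 86·cos(-2.0°) = 85.9; c'Δl = 17.86; W sinα = -3.0
Slice 2: Δl = 1.7/cos6.9° = 1.712 m; N'_2 = 189·cos6.9° = 187.6; c'Δl = 14.56; W sinα = 22.7
Slice 3: Δl = 1.7/cos15.0° = 1.760 m; N'_3 = 219·cos15.0° = 211.5; c'Δl = 14.96; W sinα = 56.7
Slice 4: Δl = 1.9/cos24.0° = 2.080 m; N'_4 = 223·cos24.0° = 203.7; c'Δl = 17.68; W sinα = 90.7
Slice 5: Δl = 2.6/cos36.3° = 3.226 m; N'_5 = 245·cos36.3° = 197.5; c'Δl = 27.42; W sinα = 145.0
Slice 6: Δl = 2.8/cos54.3° = 4.798 m; N'_6 = 127·cos54.3° = 74.1; c'Δl = 40.79; W sinα = 103.1
Σc'Δl = 133.3 kN/m; ΣN' = 960.4 kN/m; ΣW sinα = 415.3 kN/m
Resisting = 133.3 + 960.4·tan27.8° = 133.3 + 506.4 = 639.6 kN/m
FS = 639.6 / 415.3 = 1.540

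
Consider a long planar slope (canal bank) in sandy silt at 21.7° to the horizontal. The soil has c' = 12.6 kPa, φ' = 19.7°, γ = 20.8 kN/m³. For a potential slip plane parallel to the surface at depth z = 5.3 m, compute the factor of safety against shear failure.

For an infinite slope with a slip plane parallel to the surface (no pore pressure): FS = [c' + γz cos²β tanφ'] / [γz sinβ cosβ].
γz = 20.8·5.3 = 110.24 kN/m²
Numerator = 12.6 + 110.24·cos²21.7°·tan19.7° = 12.6 + 110.24·0.8633·0.3581 = 46.675 kPa
Denominator = 110.24·sin21.7°·cos21.7° = 110.24·0.3697·0.9291 = 37.872 kPa
FS = 46.675 / 37.872 = 1.232

FS = 1.23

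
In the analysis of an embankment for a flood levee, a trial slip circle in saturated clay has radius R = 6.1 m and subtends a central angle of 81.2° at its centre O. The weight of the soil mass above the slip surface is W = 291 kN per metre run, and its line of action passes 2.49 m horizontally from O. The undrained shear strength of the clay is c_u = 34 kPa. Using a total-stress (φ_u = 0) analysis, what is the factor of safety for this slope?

Taking moments about the centre O, the resisting moment is provided by the undrained shear strength acting along the arc:
Arc length L_a = R·θ = 6.1·(81.2°·π/180) = 6.1·1.4172 = 8.64 m
M_R = c_u·L_a·R = 34·8.64·6.1 = 1793.0 kN·m/m
M_D = W·d = 291·2.49 = 724.6 kN·m/m
FS = M_R / M_D = 1793.0 / 724.6 = 2.474

FS = 2.47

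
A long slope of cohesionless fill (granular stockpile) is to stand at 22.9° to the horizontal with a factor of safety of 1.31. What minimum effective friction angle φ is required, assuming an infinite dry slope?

φ = 29.0°

FS = tanφ/tanβ ⇒ tanφ = FS · tanβ = 1.31 · tan22.9° = 0.5534
φ = arctan(0.5534) = 28.96°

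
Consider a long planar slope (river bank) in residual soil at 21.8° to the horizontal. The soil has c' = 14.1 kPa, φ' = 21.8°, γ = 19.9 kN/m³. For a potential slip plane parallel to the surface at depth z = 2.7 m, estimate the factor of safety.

For an infinite slope with a slip plane parallel to the surface (no pore pressure): FS = [c' + γz cos²β tanφ'] / [γz sinβ cosβ].
γz = 19.9·2.7 = 53.73 kN/m²
Numerator = 14.1 + 53.73·cos²21.8°·tan21.8° = 14.1 + 53.73·0.8621·0.4000 = 32.627 kPa
Denominator = 53.73·sin21.8°·cos21.8° = 53.73·0.3714·0.9285 = 18.527 kPa
FS = 32.627 / 18.527 = 1.761

FS = 1.76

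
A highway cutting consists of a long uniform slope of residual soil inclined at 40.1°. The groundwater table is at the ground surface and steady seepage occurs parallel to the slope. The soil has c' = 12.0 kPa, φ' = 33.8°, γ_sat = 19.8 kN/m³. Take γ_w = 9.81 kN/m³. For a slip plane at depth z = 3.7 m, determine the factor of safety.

FS = 0.73

With seepage parallel to the slope and the water table at the surface, the effective normal stress on the slip plane uses the buoyant unit weight γ' = γ_sat − γ_w while the driving shear stress uses γ_sat:
FS = [c' + γ' z cos²β tanφ'] / [γ_sat z sinβ cosβ]
γ' = 19.8 − 9.81 = 9.99 kN/m³
Numerator = 12.0 + 9.99·3.7·cos²40.1°·tan33.8° = 12.0 + 9.99·3.7·0.5851·0.6694 = 26.478 kPa
Denominator = 19.8·3.7·sin40.1°·cos40.1° = 19.8·3.7·0.6441·0.7649 = 36.095 kPa
FS = 26.478 / 36.095 = 0.734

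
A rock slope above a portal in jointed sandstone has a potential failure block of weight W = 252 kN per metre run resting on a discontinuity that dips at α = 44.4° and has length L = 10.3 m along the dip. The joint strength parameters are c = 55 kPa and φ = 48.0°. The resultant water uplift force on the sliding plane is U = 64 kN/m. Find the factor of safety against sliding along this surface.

Resolving the block weight along and normal to the plane and applying the Mohr–Coulomb strength on the joint:
N' = W cosα − U = 252·cos44.4° − 64 = 116.0 kN/m
Driving force T = W sinα = 252·sin44.4° = 176.3 kN/m
Resisting force R = c·L + N'·tanφ = 55·10.3 + 116.0·tan48.0° = 566.5 + 128.9 = 695.4 kN/m
FS = R / T = 695.4 / 176.3 = 3.944

FS = 3.94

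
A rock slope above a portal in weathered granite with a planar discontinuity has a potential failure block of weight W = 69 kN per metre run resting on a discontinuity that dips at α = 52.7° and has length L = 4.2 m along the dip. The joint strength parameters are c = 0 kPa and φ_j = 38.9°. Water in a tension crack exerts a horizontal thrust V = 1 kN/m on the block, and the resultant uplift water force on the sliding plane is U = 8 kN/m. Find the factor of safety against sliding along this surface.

Resolving the block weight along and normal to the plane and applying the Mohr–Coulomb strength on the joint:
N' = W cosα − U − V sinα = 69·cos52.7° − 8 − 1·sin52.7° = 33.0 kN/m
Driving force T = W sinα + V cosα = 69·sin52.7° + 1·cos52.7° = 55.5 kN/m
Resisting force R = c·L + N'·tanφ_j = 0·4.2 + 33.0·tan38.9° = 0.0 + 26.6 = 26.6 kN/m
FS = R / T = 26.6 / 55.5 = 0.480

FS = 0.48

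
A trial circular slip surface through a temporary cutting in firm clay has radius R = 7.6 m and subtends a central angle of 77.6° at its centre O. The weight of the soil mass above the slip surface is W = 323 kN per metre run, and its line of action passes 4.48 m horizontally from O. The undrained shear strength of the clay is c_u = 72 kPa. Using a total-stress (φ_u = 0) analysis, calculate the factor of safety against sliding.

FS = 3.89

Taking moments about the centre O, the resisting moment is provided by the undrained shear strength acting along the arc:
Arc length L_a = R·θ = 7.6·(77.6°·π/180) = 7.6·1.3544 = 10.29 m
M_R = c_u·L_a·R = 72·10.29·7.6 = 5632.5 kN·m/m
M_D = W·d = 323·4.48 = 1447.0 kN·m/m
FS = M_R / M_D = 5632.5 / 1447.0 = 3.892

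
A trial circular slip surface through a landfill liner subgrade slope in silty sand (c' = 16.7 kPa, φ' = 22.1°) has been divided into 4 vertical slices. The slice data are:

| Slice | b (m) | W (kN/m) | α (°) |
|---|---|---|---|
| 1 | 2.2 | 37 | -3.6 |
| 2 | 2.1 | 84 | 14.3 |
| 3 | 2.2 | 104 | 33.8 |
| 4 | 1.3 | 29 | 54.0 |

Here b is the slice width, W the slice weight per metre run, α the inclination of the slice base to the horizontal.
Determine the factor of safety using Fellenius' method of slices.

FS = 2.45

Ordinary method of slices: FS = Σ[c'·Δl_i + (W_i cosα_i)·tanφ'] / Σ W_i sinα_i, with Δl_i = b_i / cosα_i.
Slice 1: Δl = 2.2/cos(-3.6°) = 2.204 m; N'_1 = 37·cos(-3.6°) = 36.9; c'Δl = 36.81; W sinα = -2.3
Slice 2: Δl = 2.1/cos14.3° = 2.167 m; N'_2 = 84·cos14.3° = 81.4; c'Δl = 36.19; W sinα = 20.7
Slice 3: Δl = 2.2/cos33.8° = 2.647 m; N'_3 = 104·cos33.8° = 86.4; c'Δl = 44.21; W sinα = 57.9
Slice 4: Δl = 1.3/cos54.0° = 2.212 m; N'_4 = 29·cos54.0° = 17.0; c'Δl = 36.94; W sinα = 23.5
Σc'Δl = 154.2 kN/m; ΣN' = 221.8 kN/m; ΣW sinα = 99.7 kN/m
Resisting = 154.2 + 221.8·tan22.1° = 154.2 + 90.1 = 244.2 kN/m
FS = 244.2 / 99.7 = 2.448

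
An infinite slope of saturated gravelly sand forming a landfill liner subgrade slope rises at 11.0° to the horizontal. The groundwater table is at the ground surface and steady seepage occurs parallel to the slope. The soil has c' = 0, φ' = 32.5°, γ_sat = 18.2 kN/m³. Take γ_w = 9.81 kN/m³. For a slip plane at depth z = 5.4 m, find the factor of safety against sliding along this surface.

FS = 1.51

With seepage parallel to the slope and the water table at the surface, the effective normal stress on the slip plane uses the buoyant unit weight γ' = γ_sat − γ_w while the driving shear stress uses γ_sat:
FS = [c' + γ' z cos²β tanφ'] / [γ_sat z sinβ cosβ]
(For c' = 0 this reduces to FS = (γ'/γ_sat)·tanφ'/tanβ.)
γ' = 18.2 − 9.81 = 8.39 kN/m³
Numerator = 0.0 + 8.39·5.4·cos²11.0°·tan32.5° = 0.0 + 8.39·5.4·0.9636·0.6371 = 27.812 kPa
Denominator = 18.2·5.4·sin11.0°·cos11.0° = 18.2·5.4·0.1908·0.9816 = 18.408 kPa
FS = 27.812 / 18.408 = 1.511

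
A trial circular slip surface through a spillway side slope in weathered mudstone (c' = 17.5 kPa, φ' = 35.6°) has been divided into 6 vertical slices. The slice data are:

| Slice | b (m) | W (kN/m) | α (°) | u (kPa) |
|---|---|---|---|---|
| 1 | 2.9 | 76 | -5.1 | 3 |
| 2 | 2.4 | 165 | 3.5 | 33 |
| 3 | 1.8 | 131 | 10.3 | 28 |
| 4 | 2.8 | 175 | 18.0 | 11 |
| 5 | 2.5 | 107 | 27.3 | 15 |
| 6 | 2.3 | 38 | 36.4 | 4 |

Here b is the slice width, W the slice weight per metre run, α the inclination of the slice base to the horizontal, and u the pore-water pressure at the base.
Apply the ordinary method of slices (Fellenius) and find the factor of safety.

FS = 3.86

Ordinary method of slices: FS = Σ[c'·Δl_i + (W_i cosα_i − u_i·Δl_i)·tanφ'] / Σ W_i sinα_i, with Δl_i = b_i / cosα_i.
Slice 1: Δl = 2.9/cos(-5.1°) = 2.912 m; N'_1 = 76·cos(-5.1°) − 3·2.912 = 67.0; c'Δl = 50.95; W sinα = -6.8
Slice 2: Δl = 2.4/cos3.5° = 2.404 m; N'_2 = 165·cos3.5° − 33·2.404 = 85.3; c'Δl = 42.08; W sinα = 10.1
Slice 3: Δl = 1.8/cos10.3° = 1.829 m; N'_3 = 131·cos10.3° − 28·1.829 = 77.7; c'Δl = 32.02; W sinα = 23.4
Slice 4: Δl = 2.8/cos18.0° = 2.944 m; N'_4 = 175·cos18.0° − 11·2.944 = 134.0; c'Δl = 51.52; W sinα = 54.1
Slice 5: Δl = 2.5/cos27.3° = 2.813 m; N'_5 = 107·cos27.3° − 15·2.813 = 52.9; c'Δl = 49.23; W sinα = 49.1
Slice 6: Δl = 2.3/cos36.4° = 2.858 m; N'_6 = 38·cos36.4° − 4·2.858 = 19.2; c'Δl = 50.01; W sinα = 22.5
Σc'Δl = 275.8 kN/m; ΣN' = 436.1 kN/m; ΣW sinα = 152.4 kN/m
Resisting = 275.8 + 436.1·tan35.6° = 275.8 + 312.2 = 588.0 kN/m
FS = 588.0 / 152.4 = 3.857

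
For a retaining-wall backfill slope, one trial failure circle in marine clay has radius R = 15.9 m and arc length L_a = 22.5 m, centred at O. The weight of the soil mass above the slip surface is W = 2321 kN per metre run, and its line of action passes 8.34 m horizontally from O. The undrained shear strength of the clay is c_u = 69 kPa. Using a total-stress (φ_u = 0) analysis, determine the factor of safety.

FS = 1.28

Taking moments about the centre O, the resisting moment is provided by the undrained shear strength acting along the arc:
M_R = c_u·L_a·R = 69·22.50·15.9 = 24684.8 kN·m/m
M_D = W·d = 2321·8.34 = 19357.1 kN·m/m
FS = M_R / M_D = 24684.8 / 19357.1 = 1.275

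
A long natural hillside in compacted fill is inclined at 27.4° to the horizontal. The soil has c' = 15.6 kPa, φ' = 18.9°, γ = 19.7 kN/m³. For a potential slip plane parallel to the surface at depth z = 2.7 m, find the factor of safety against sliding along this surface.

FS = 1.38

For an infinite slope with a slip plane parallel to the surface (no pore pressure): FS = [c' + γz cos²β tanφ'] / [γz sinβ cosβ].
γz = 19.7·2.7 = 53.19 kN/m²
Numerator = 15.6 + 53.19·cos²27.4°·tan18.9° = 15.6 + 53.19·0.7882·0.3424 = 29.954 kPa
Denominator = 53.19·sin27.4°·cos27.4° = 53.19·0.4602·0.8878 = 21.732 kPa
FS = 29.954 / 21.732 = 1.378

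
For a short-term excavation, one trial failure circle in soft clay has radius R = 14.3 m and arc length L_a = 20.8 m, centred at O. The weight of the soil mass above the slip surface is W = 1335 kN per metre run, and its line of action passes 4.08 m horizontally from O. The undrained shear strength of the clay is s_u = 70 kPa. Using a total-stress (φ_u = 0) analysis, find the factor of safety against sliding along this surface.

Taking moments about the centre O, the resisting moment is provided by the undrained shear strength acting along the arc:
M_R = s_u·L_a·R = 70·20.80·14.3 = 20820.8 kN·m/m
M_D = W·d = 1335·4.08 = 5446.8 kN·m/m
FS = M_R / M_D = 20820.8 / 5446.8 = 3.823

FS = 3.82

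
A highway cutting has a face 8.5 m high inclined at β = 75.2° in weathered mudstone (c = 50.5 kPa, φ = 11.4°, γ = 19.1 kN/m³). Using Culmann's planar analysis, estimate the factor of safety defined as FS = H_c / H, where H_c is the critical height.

H_c = (4c/γ) · sinβ cosφ / [1 − cos(β − φ)]
    = (4·50.5/19.1) · sin75.2°·cos11.4° / [1 − cos63.8°]
    = 10.576 · 0.9477 / 0.5585 = 17.95 m
FS = H_c / H = 17.95 / 8.5 = 2.111

FS = 2.11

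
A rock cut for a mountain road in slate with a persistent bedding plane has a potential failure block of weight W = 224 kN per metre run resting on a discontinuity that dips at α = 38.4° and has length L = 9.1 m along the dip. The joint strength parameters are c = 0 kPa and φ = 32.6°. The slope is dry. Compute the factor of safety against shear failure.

FS = 0.81

Resolving the block weight along and normal to the plane and applying the Mohr–Coulomb strength on the joint:
N' = W cosα = 224·cos38.4° = 175.5 kN/m
Driving force T = W sinα = 224·sin38.4° = 139.1 kN/m
Resisting force R = c·L + N'·tanφ = 0·9.1 + 175.5·tan32.6° = 0.0 + 112.3 = 112.3 kN/m
FS = R / T = 112.3 / 139.1 = 0.807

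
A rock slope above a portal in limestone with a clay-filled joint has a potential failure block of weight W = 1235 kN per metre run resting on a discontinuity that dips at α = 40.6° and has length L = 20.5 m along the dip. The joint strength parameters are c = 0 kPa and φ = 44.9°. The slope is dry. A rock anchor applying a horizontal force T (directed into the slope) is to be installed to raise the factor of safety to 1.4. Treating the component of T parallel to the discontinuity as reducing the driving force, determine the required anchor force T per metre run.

Resolving forces along and normal to the sliding plane, with the horizontal anchor force T adding T·sinα to the effective normal force and T·cosα acting up the plane against the driving force:
FS = [cL + (W cosα + T sinα) tanφ] / [W sinα − T cosα]
Without the anchor: N' = 937.7 kN/m, driving T_d = 803.7 kN/m, resisting R = 0·20.5 + 937.7·tan44.9° = 934.4 kN/m, FS = 1.16.
Setting FS = 1.4 and solving for T:
1.4·(803.7 − T cos40.6°) = 934.4 + T sin40.6°·tan44.9°
T·(sin40.6°·tan44.9° + 1.4·cos40.6°) = 1.4·803.7 − 934.4
T·(0.6508·0.9965 + 1.4·0.7593) = 1125.2 − 934.4 = 190.8
T·1.7115 = 190.8
T = 111.5 kN/m

T = 111 kN/m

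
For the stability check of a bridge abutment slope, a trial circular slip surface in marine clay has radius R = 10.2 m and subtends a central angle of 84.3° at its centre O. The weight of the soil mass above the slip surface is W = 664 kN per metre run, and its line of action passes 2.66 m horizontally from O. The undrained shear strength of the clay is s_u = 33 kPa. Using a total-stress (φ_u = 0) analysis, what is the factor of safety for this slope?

Taking moments about the centre O, the resisting moment is provided by the undrained shear strength acting along the arc:
Arc length L_a = R·θ = 10.2·(84.3°·π/180) = 10.2·1.4713 = 15.01 m
M_R = s_u·L_a·R = 33·15.01·10.2 = 5051.5 kN·m/m
M_D = W·d = 664·2.66 = 1766.2 kN·m/m
FS = M_R / M_D = 5051.5 / 1766.2 = 2.860

FS = 2.86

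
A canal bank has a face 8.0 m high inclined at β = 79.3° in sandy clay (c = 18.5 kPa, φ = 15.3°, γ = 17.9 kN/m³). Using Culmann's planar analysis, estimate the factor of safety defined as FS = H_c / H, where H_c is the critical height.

FS = 0.87

H_c = (4c/γ) · sinβ cosφ / [1 − cos(β − φ)]
    = (4·18.5/17.9) · sin79.3°·cos15.3° / [1 − cos64.0°]
    = 4.134 · 0.9478 / 0.5616 = 6.98 m
FS = H_c / H = 6.98 / 8.0 = 0.872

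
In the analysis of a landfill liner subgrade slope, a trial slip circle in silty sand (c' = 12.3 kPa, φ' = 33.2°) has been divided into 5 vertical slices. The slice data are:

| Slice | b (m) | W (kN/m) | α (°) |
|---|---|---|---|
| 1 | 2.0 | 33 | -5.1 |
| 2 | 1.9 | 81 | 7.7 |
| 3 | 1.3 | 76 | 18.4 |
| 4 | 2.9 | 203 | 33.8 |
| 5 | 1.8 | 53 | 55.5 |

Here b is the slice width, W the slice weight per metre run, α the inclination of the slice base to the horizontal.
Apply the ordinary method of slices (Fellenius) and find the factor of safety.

Ordinary method of slices: FS = Σ[c'·Δl_i + (W_i cosα_i)·tanφ'] / Σ W_i sinα_i, with Δl_i = b_i / cosα_i.
Slice 1: Δl = 2.0/cos(-5.1°) = 2.008 m; N'_1 = 33·cos(-5.1°) = 32.9; c'Δl = 24.70; W sinα = -2.9
Slice 2: Δl = 1.9/cos7.7° = 1.917 m; N'_2 = 81·cos7.7° = 80.3; c'Δl = 23.58; W sinα = 10.9
Slice 3: Δl = 1.3/cos18.4° = 1.370 m; N'_3 = 76·cos18.4° = 72.1; c'Δl = 16.85; W sinα = 24.0
Slice 4: Δl = 2.9/cos33.8° = 3.490 m; N'_4 = 203·cos33.8° = 168.7; c'Δl = 42.92; W sinα = 112.9
Slice 5: Δl = 1.8/cos55.5° = 3.178 m; N'_5 = 53·cos55.5° = 30.0; c'Δl = 39.09; W sinα = 43.7
Σc'Δl = 147.1 kN/m; ΣN' = 384.0 kN/m; ΣW sinα = 188.5 kN/m
Resisting = 147.1 + 384.0·tan33.2° = 147.1 + 251.3 = 398.4 kN/m
FS = 398.4 / 188.5 = 2.113

FS = 2.11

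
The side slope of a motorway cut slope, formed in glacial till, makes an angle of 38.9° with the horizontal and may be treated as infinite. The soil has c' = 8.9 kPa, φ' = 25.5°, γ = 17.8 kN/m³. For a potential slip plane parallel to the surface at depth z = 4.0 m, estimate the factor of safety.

FS = 0.85

For an infinite slope with a slip plane parallel to the surface (no pore pressure): FS = [c' + γz cos²β tanφ'] / [γz sinβ cosβ].
γz = 17.8·4.0 = 71.20 kN/m²
Numerator = 8.9 + 71.20·cos²38.9°·tan25.5° = 8.9 + 71.20·0.6057·0.4770 = 29.469 kPa
Denominator = 71.20·sin38.9°·cos38.9° = 71.20·0.6280·0.7782 = 34.796 kPa
FS = 29.469 / 34.796 = 0.847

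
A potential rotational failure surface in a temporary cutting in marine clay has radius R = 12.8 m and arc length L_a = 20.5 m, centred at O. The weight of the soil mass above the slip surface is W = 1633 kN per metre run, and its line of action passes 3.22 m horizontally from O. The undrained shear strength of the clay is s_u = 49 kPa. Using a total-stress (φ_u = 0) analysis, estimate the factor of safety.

Taking moments about the centre O, the resisting moment is provided by the undrained shear strength acting along the arc:
M_R = s_u·L_a·R = 49·20.50·12.8 = 12857.6 kN·m/m
M_D = W·d = 1633·3.22 = 5258.3 kN·m/m
FS = M_R / M_D = 12857.6 / 5258.3 = 2.445

FS = 2.45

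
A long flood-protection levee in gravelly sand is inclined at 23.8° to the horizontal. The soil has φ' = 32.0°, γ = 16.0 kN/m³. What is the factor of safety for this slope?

FS = 1.42

For a dry cohesionless infinite slope the factor of safety is FS = tanφ' / tanβ.
FS = tan32.0° / tan23.8° = 0.6249 / 0.4411 = 1.417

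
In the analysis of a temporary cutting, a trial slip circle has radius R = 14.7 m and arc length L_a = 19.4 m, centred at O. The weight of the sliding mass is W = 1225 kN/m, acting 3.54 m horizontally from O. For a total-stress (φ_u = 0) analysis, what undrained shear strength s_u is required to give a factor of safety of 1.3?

FS = s_u·L_a·R / (W·d), so s_u = FS·W·d / (L_a·R).
s_u = 1.3·1225·3.54 / (19.40·14.7) = 5637.4 / 285.18 = 19.77 kPa

s_u = 19.8 kPa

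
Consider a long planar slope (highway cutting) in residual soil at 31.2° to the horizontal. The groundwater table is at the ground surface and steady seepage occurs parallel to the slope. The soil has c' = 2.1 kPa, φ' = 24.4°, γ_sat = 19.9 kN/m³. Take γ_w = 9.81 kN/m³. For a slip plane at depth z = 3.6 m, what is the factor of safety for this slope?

FS = 0.45

With seepage parallel to the slope and the water table at the surface, the effective normal stress on the slip plane uses the buoyant unit weight γ' = γ_sat − γ_w while the driving shear stress uses γ_sat:
FS = [c' + γ' z cos²β tanφ'] / [γ_sat z sinβ cosβ]
γ' = 19.9 − 9.81 = 10.09 kN/m³
Numerator = 2.1 + 10.09·3.6·cos²31.2°·tan24.4° = 2.1 + 10.09·3.6·0.7316·0.4536 = 14.156 kPa
Denominator = 19.9·3.6·sin31.2°·cos31.2° = 19.9·3.6·0.5180·0.8554 = 31.744 kPa
FS = 14.156 / 31.744 = 0.446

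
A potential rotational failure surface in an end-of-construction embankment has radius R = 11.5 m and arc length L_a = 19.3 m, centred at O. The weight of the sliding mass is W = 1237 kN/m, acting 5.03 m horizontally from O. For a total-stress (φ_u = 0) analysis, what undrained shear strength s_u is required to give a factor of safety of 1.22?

s_u = 34.2 kPa

FS = s_u·L_a·R / (W·d), so s_u = FS·W·d / (L_a·R).
s_u = 1.22·1237·5.03 / (19.30·11.5) = 7591.0 / 221.95 = 34.20 kPa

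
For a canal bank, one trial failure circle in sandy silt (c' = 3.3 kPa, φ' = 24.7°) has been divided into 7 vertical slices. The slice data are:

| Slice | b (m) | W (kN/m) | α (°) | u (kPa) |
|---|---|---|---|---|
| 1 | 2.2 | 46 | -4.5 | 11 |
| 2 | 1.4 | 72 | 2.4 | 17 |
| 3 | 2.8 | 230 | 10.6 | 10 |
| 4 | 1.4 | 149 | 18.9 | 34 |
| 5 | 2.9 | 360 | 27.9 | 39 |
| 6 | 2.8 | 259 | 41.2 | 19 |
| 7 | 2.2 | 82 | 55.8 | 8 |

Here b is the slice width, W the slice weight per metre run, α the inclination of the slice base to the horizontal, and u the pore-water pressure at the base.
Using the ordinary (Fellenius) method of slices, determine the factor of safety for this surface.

FS = 0.76

Ordinary method of slices: FS = Σ[c'·Δl_i + (W_i cosα_i − u_i·Δl_i)·tanφ'] / Σ W_i sinα_i, with Δl_i = b_i / cosα_i.
Slice 1: Δl = 2.2/cos(-4.5°) = 2.207 m; N'_1 = 46·cos(-4.5°) − 11·2.207 = 21.6; c'Δl = 7.28; W sinα = -3.6
Slice 2: Δl = 1.4/cos2.4° = 1.401 m; N'_2 = 72·cos2.4° − 17·1.401 = 48.1; c'Δl = 4.62; W sinα = 3.0
Slice 3: Δl = 2.8/cos10.6° = 2.849 m; N'_3 = 230·cos10.6° − 10·2.849 = 197.6; c'Δl = 9.40; W sinα = 42.3
Slice 4: Δl = 1.4/cos18.9° = 1.480 m; N'_4 = 149·cos18.9° − 34·1.480 = 90.7; c'Δl = 4.88; W sinα = 48.3
Slice 5: Δl = 2.9/cos27.9° = 3.281 m; N'_5 = 360·cos27.9° − 39·3.281 = 190.2; c'Δl = 10.83; W sinα = 168.5
Slice 6: Δl = 2.8/cos41.2° = 3.721 m; N'_6 = 259·cos41.2° − 19·3.721 = 124.2; c'Δl = 12.28; W sinα = 170.6
Slice 7: Δl = 2.2/cos55.8° = 3.914 m; N'_7 = 82·cos55.8° − 8·3.914 = 14.8; c'Δl = 12.92; W sinα = 67.8
Σc'Δl = 62.2 kN/m; ΣN' = 687.1 kN/m; ΣW sinα = 496.9 kN/m
Resisting = 62.2 + 687.1·tan24.7° = 62.2 + 316.0 = 378.2 kN/m
FS = 378.2 / 496.9 = 0.761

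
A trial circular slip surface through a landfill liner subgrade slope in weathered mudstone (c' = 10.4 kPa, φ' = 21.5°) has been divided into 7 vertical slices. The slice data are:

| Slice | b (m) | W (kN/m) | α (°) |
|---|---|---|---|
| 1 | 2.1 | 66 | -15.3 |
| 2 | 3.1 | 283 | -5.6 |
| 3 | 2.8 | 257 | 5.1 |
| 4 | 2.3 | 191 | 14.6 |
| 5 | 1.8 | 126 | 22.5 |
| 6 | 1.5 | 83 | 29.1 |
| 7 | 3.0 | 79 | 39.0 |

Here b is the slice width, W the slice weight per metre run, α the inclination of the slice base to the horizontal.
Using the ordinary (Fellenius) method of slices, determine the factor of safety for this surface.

Ordinary method of slices: FS = Σ[c'·Δl_i + (W_i cosα_i)·tanφ'] / Σ W_i sinα_i, with Δl_i = b_i / cosα_i.
Slice 1: Δl = 2.1/cos(-15.3°) = 2.177 m; N'_1 = 66·cos(-15.3°) = 63.7; c'Δl = 22.64; W sinα = -17.4
Slice 2: Δl = 3.1/cos(-5.6°) = 3.115 m; N'_2 = 283·cos(-5.6°) = 281.6; c'Δl = 32.39; W sinα = -27.6
Slice 3: Δl = 2.8/cos5.1° = 2.811 m; N'_3 = 257·cos5.1° = 256.0; c'Δl = 29.24; W sinα = 22.8
Slice 4: Δl = 2.3/cos14.6° = 2.377 m; N'_4 = 191·cos14.6° = 184.8; c'Δl = 24.72; W sinα = 48.1
Slice 5: Δl = 1.8/cos22.5° = 1.948 m; N'_5 = 126·cos22.5° = 116.4; c'Δl = 20.26; W sinα = 48.2
Slice 6: Δl = 1.5/cos29.1° = 1.717 m; N'_6 = 83·cos29.1° = 72.5; c'Δl = 17.85; W sinα = 40.4
Slice 7: Δl = 3.0/cos39.0° = 3.860 m; N'_7 = 79·cos39.0° = 61.4; c'Δl = 40.15; W sinα = 49.7
Σc'Δl = 187.3 kN/m; ΣN' = 1036.5 kN/m; ΣW sinα = 164.3 kN/m
Resisting = 187.3 + 1036.5·tan21.5° = 187.3 + 408.3 = 595.5 kN/m
FS = 595.5 / 164.3 = 3.625

FS = 3.63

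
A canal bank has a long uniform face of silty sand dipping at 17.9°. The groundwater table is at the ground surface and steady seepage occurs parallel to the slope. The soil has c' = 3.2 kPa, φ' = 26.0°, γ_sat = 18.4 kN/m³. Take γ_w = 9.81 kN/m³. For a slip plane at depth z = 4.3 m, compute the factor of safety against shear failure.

FS = 0.84

With seepage parallel to the slope and the water table at the surface, the effective normal stress on the slip plane uses the buoyant unit weight γ' = γ_sat − γ_w while the driving shear stress uses γ_sat:
FS = [c' + γ' z cos²β tanφ'] / [γ_sat z sinβ cosβ]
γ' = 18.4 − 9.81 = 8.59 kN/m³
Numerator = 3.2 + 8.59·4.3·cos²17.9°·tan26.0° = 3.2 + 8.59·4.3·0.9055·0.4877 = 19.514 kPa
Denominator = 18.4·4.3·sin17.9°·cos17.9° = 18.4·4.3·0.3074·0.9516 = 23.141 kPa
FS = 19.514 / 23.141 = 0.843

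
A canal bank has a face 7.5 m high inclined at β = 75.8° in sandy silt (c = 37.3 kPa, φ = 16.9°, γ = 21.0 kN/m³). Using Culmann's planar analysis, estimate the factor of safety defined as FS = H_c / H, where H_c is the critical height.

FS = 1.82

H_c = (4c/γ) · sinβ cosφ / [1 − cos(β − φ)]
    = (4·37.3/21.0) · sin75.8°·cos16.9° / [1 − cos58.9°]
    = 7.105 · 0.9276 / 0.4835 = 13.63 m
FS = H_c / H = 13.63 / 7.5 = 1.817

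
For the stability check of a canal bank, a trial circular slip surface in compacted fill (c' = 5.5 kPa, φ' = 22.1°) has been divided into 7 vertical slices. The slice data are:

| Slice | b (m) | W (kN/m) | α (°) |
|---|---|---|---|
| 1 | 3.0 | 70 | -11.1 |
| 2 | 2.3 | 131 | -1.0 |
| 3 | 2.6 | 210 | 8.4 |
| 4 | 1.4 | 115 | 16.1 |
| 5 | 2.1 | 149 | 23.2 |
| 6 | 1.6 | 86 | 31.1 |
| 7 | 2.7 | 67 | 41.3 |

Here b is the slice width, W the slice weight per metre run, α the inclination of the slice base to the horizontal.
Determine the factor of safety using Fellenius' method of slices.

Ordinary method of slices: FS = Σ[c'·Δl_i + (W_i cosα_i)·tanφ'] / Σ W_i sinα_i, with Δl_i = b_i / cosα_i.
Slice 1: Δl = 3.0/cos(-11.1°) = 3.057 m; N'_1 = 70·cos(-11.1°) = 68.7; c'Δl = 16.81; W sinα = -13.5
Slice 2: Δl = 2.3/cos(-1.0°) = 2.300 m; N'_2 = 131·cos(-1.0°) = 131.0; c'Δl = 12.65; W sinα = -2.3
Slice 3: Δl = 2.6/cos8.4° = 2.628 m; N'_3 = 210·cos8.4° = 207.7; c'Δl = 14.46; W sinα = 30.7
Slice 4: Δl = 1.4/cos16.1° = 1.457 m; N'_4 = 115·cos16.1° = 110.5; c'Δl = 8.01; W sinα = 31.9
Slice 5: Δl = 2.1/cos23.2° = 2.285 m; N'_5 = 149·cos23.2° = 137.0; c'Δl = 12.57; W sinα = 58.7
Slice 6: Δl = 1.6/cos31.1° = 1.869 m; N'_6 = 86·cos31.1° = 73.6; c'Δl = 10.28; W sinα = 44.4
Slice 7: Δl = 2.7/cos41.3° = 3.594 m; N'_7 = 67·cos41.3° = 50.3; c'Δl = 19.77; W sinα = 44.2
Σc'Δl = 94.5 kN/m; ΣN' = 778.8 kN/m; ΣW sinα = 194.1 kN/m
Resisting = 94.5 + 778.8·tan22.1° = 94.5 + 316.3 = 410.8 kN/m
FS = 410.8 / 194.1 = 2.116

FS = 2.12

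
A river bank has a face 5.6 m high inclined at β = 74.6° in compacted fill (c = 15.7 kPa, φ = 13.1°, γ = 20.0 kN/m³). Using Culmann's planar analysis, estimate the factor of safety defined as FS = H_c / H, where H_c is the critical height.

FS = 1.01

H_c = (4c/γ) · sinβ cosφ / [1 − cos(β − φ)]
    = (4·15.7/20.0) · sin74.6°·cos13.1° / [1 − cos61.5°]
    = 3.140 · 0.9390 / 0.5228 = 5.64 m
FS = H_c / H = 5.64 / 5.6 = 1.007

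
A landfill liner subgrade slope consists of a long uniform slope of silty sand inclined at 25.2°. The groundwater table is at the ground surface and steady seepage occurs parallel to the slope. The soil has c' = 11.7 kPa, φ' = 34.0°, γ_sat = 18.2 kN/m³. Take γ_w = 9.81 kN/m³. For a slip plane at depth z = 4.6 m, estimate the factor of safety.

FS = 1.02

With seepage parallel to the slope and the water table at the surface, the effective normal stress on the slip plane uses the buoyant unit weight γ' = γ_sat − γ_w while the driving shear stress uses γ_sat:
FS = [c' + γ' z cos²β tanφ'] / [γ_sat z sinβ cosβ]
γ' = 18.2 − 9.81 = 8.39 kN/m³
Numerator = 11.7 + 8.39·4.6·cos²25.2°·tan34.0° = 11.7 + 8.39·4.6·0.8187·0.6745 = 33.013 kPa
Denominator = 18.2·4.6·sin25.2°·cos25.2° = 18.2·4.6·0.4258·0.9048 = 32.254 kPa
FS = 33.013 / 32.254 = 1.024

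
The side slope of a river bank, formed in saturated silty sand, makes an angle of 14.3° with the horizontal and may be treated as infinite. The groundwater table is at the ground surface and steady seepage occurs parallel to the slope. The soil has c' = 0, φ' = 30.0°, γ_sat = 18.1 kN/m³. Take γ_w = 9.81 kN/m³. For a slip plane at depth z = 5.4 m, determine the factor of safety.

FS = 1.04

With seepage parallel to the slope and the water table at the surface, the effective normal stress on the slip plane uses the buoyant unit weight γ' = γ_sat − γ_w while the driving shear stress uses γ_sat:
FS = [c' + γ' z cos²β tanφ'] / [γ_sat z sinβ cosβ]
(For c' = 0 this reduces to FS = (γ'/γ_sat)·tanφ'/tanβ.)
γ' = 18.1 − 9.81 = 8.29 kN/m³
Numerator = 0.0 + 8.29·5.4·cos²14.3°·tan30.0° = 0.0 + 8.29·5.4·0.9390·0.5774 = 24.269 kPa
Denominator = 18.1·5.4·sin14.3°·cos14.3° = 18.1·5.4·0.2470·0.9690 = 23.394 kPa
FS = 24.269 / 23.394 = 1.037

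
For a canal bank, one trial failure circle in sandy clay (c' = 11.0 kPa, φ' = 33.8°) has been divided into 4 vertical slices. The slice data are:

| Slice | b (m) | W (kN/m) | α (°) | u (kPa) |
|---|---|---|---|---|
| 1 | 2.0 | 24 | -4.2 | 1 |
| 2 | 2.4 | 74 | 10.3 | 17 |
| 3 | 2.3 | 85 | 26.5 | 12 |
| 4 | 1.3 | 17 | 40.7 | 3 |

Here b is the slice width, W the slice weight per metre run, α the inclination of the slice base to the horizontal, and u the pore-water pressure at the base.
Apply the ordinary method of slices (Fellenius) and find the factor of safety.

Ordinary method of slices: FS = Σ[c'·Δl_i + (W_i cosα_i − u_i·Δl_i)·tanφ'] / Σ W_i sinα_i, with Δl_i = b_i / cosα_i.
Slice 1: Δl = 2.0/cos(-4.2°) = 2.005 m; N'_1 = 24·cos(-4.2°) − 1·2.005 = 21.9; c'Δl = 22.06; W sinα = -1.8
Slice 2: Δl = 2.4/cos10.3° = 2.439 m; N'_2 = 74·cos10.3° − 17·2.439 = 31.3; c'Δl = 26.83; W sinα = 13.2
Slice 3: Δl = 2.3/cos26.5° = 2.570 m; N'_3 = 85·cos26.5° − 12·2.570 = 45.2; c'Δl = 28.27; W sinα = 37.9
Slice 4: Δl = 1.3/cos40.7° = 1.715 m; N'_4 = 17·cos40.7° − 3·1.715 = 7.7; c'Δl = 18.86; W sinα = 11.1
Σc'Δl = 96.0 kN/m; ΣN' = 106.2 kN/m; ΣW sinα = 60.5 kN/m
Resisting = 96.0 + 106.2·tan33.8° = 96.0 + 71.1 = 167.1 kN/m
FS = 167.1 / 60.5 = 2.763

FS = 2.76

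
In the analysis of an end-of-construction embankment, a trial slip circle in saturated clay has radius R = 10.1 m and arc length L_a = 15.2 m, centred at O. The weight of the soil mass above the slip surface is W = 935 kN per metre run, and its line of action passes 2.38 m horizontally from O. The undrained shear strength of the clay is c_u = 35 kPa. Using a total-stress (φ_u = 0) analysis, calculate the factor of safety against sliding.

Taking moments about the centre O, the resisting moment is provided by the undrained shear strength acting along the arc:
M_R = c_u·L_a·R = 35·15.20·10.1 = 5373.2 kN·m/m
M_D = W·d = 935·2.38 = 2225.3 kN·m/m
FS = M_R / M_D = 5373.2 / 2225.3 = 2.415

FS = 2.41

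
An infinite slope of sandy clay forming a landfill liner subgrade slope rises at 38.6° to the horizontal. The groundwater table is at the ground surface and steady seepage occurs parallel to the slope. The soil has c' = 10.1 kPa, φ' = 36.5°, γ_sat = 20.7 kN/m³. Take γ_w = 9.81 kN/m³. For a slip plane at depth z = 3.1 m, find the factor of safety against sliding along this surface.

With seepage parallel to the slope and the water table at the surface, the effective normal stress on the slip plane uses the buoyant unit weight γ' = γ_sat − γ_w while the driving shear stress uses γ_sat:
FS = [c' + γ' z cos²β tanφ'] / [γ_sat z sinβ cosβ]
γ' = 20.7 − 9.81 = 10.89 kN/m³
Numerator = 10.1 + 10.89·3.1·cos²38.6°·tan36.5° = 10.1 + 10.89·3.1·0.6108·0.7400 = 25.357 kPa
Denominator = 20.7·3.1·sin38.6°·cos38.6° = 20.7·3.1·0.6239·0.7815 = 31.288 kPa
FS = 25.357 / 31.288 = 0.810

FS = 0.81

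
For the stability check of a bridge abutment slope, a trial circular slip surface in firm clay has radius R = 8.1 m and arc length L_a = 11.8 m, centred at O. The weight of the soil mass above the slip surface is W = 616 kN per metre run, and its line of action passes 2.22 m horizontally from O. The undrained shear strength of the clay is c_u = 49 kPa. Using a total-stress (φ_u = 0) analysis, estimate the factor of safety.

FS = 3.42

Taking moments about the centre O, the resisting moment is provided by the undrained shear strength acting along the arc:
M_R = c_u·L_a·R = 49·11.80·8.1 = 4683.4 kN·m/m
M_D = W·d = 616·2.22 = 1367.5 kN·m/m
FS = M_R / M_D = 4683.4 / 1367.5 = 3.425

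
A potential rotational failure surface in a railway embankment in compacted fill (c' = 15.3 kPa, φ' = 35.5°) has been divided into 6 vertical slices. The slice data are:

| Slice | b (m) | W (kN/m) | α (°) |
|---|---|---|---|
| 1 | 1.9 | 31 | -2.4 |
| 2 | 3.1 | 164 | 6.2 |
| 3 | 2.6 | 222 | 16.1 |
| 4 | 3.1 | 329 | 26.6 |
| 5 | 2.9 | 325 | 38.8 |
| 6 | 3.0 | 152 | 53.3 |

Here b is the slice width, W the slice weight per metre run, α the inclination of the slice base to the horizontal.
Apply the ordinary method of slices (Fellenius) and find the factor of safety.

FS = 1.91

Ordinary method of slices: FS = Σ[c'·Δl_i + (W_i cosα_i)·tanφ'] / Σ W_i sinα_i, with Δl_i = b_i / cosα_i.
Slice 1: Δl = 1.9/cos(-2.4°) = 1.902 m; N'_1 = 31·cos(-2.4°) = 31.0; c'Δl = 29.10; W sinα = -1.3
Slice 2: Δl = 3.1/cos6.2° = 3.118 m; N'_2 = 164·cos6.2° = 163.0; c'Δl = 47.71; W sinα = 17.7
Slice 3: Δl = 2.6/cos16.1° = 2.706 m; N'_3 = 222·cos16.1° = 213.3; c'Δl = 41.40; W sinα = 61.6
Slice 4: Δl = 3.1/cos26.6° = 3.467 m; N'_4 = 329·cos26.6° = 294.2; c'Δl = 53.04; W sinα = 147.3
Slice 5: Δl = 2.9/cos38.8° = 3.721 m; N'_5 = 325·cos38.8° = 253.3; c'Δl = 56.93; W sinα = 203.6
Slice 6: Δl = 3.0/cos53.3° = 5.020 m; N'_6 = 152·cos53.3° = 90.8; c'Δl = 76.80; W sinα = 121.9
Σc'Δl = 305.0 kN/m; ΣN' = 1045.6 kN/m; ΣW sinα = 550.8 kN/m
Resisting = 305.0 + 1045.6·tan35.5° = 305.0 + 745.8 = 1050.8 kN/m
FS = 1050.8 / 550.8 = 1.908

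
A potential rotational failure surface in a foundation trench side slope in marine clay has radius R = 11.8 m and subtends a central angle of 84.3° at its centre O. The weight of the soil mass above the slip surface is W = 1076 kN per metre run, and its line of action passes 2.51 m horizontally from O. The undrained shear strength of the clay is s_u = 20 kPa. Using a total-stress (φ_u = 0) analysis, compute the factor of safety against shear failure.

FS = 1.52

Taking moments about the centre O, the resisting moment is provided by the undrained shear strength acting along the arc:
Arc length L_a = R·θ = 11.8·(84.3°·π/180) = 11.8·1.4713 = 17.36 m
M_R = s_u·L_a·R = 20·17.36·11.8 = 4097.3 kN·m/m
M_D = W·d = 1076·2.51 = 2700.8 kN·m/m
FS = M_R / M_D = 4097.3 / 2700.8 = 1.517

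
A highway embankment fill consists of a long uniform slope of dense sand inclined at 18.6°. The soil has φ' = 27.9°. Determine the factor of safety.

FS = 1.57

For a dry cohesionless infinite slope the factor of safety is FS = tanφ' / tanβ.
FS = tan27.9° / tan18.6° = 0.5295 / 0.3365 = 1.573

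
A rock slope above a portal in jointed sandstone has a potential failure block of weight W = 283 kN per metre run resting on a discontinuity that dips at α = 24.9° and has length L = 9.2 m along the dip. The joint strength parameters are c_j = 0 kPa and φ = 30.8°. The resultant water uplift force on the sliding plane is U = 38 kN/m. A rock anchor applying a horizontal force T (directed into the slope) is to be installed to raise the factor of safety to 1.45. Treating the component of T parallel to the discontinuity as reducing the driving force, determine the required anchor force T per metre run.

T = 27 kN/m

Resolving forces along and normal to the sliding plane, with the horizontal anchor force T adding T·sinα to the effective normal force and T·cosα acting up the plane against the driving force:
FS = [c_jL + (W cosα − U + T sinα) tanφ] / [W sinα − T cosα]
Without the anchor: N' = 218.7 kN/m, driving T_d = 119.2 kN/m, resisting R = 0·9.2 + 218.7·tan30.8° = 130.4 kN/m, FS = 1.09.
Setting FS = 1.45 and solving for T:
1.45·(119.2 − T cos24.9°) = 130.4 + T sin24.9°·tan30.8°
T·(sin24.9°·tan30.8° + 1.45·cos24.9°) = 1.45·119.2 − 130.4
T·(0.4210·0.5961 + 1.45·0.9070) = 172.8 − 130.4 = 42.4
T·1.5662 = 42.4
T = 27.1 kN/m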